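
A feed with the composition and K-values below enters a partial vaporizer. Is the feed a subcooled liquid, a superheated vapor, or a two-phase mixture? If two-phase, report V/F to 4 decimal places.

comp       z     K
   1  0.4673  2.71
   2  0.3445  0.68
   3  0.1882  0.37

ΣzᵢKᵢ = 1.5703; Σzᵢ/Kᵢ = 1.1877.
Both exceed 1, so a two-phase solution exists.
Newton–Raphson from ψ = 0.5:
  ψ = 0.5000: g = 0.12645, g' = -0.6063 → ψ = 0.7086
  ψ = 0.7086: g = 0.00458, g' = -0.5821 → ψ = 0.7164
Converged at ψ = 0.7164.

two-phase, V/F = 0.7164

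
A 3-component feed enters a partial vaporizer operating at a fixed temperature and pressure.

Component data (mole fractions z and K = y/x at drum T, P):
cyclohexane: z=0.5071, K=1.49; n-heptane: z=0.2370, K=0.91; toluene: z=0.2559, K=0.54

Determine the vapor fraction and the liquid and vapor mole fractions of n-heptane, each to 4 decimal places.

ψ = 0.6383, x_n-heptane = 0.2514, y_n-heptane = 0.2288

Let ψ = V/F and solve Σ zᵢ(Kᵢ−1)/(1+ψ(Kᵢ−1)) = 0.
Check two-phase: ΣzᵢKᵢ = 1.1094 > 1 and Σzᵢ/Kᵢ = 1.0747 > 1, so g(0) = 0.1094 > 0 and g(1) = -0.0747 < 0.
Iterate (Newton) starting at ψ = 0.6:
  ψ = 0.6000: g = 0.00689, g' = -0.1782 → ψ = 0.6387
  ψ = 0.6387: g = -0.00006, g' = -0.1814 → ψ = 0.6383
Converged at ψ = 0.6383.
Compositions from xᵢ = zᵢ/(1+ψ(Kᵢ−1)), yᵢ = Kᵢxᵢ:
  cyclohexane: x = 0.3863, y = 0.5756
  n-heptane: x = 0.2514, y = 0.2288
  toluene: x = 0.3623, y = 0.1956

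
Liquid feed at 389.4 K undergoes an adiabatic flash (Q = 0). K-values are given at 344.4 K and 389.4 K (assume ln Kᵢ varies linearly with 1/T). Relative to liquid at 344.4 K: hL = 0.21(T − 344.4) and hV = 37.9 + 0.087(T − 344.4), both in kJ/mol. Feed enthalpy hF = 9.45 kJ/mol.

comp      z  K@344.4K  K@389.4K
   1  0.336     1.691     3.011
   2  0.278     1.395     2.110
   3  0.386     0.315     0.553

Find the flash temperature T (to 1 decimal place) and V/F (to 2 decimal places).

Adiabatic flash: solve Rachford–Rice at each trial T, then check hF = ψ·hV(T) + (1−ψ)·hL(T).
  T = 344.4 K: K = (1.691, 1.395, 0.315), RR gives ψ = 0.198, H_out = 7.521 kJ/mol
  T = 389.4 K: K = (3.011, 2.110, 0.553), RR gives ψ = 1.000, H_out = 41.815 kJ/mol
  T = 366.9 K: K = (2.297, 1.738, 0.425), RR gives ψ = 0.686, H_out = 28.815 kJ/mol
  T = 355.6 K: K = (1.979, 1.562, 0.367), RR gives ψ = 0.472, H_out = 19.598 kJ/mol
  T = 350.0 K: K = (1.832, 1.477, 0.341), RR gives ψ = 0.348, H_out = 14.134 kJ/mol
  T = 347.2 K: K = (1.760, 1.436, 0.328), RR gives ψ = 0.278, H_out = 11.011 kJ/mol
  T = 345.8 K: K = (1.726, 1.415, 0.321), RR gives ψ = 0.239, H_out = 9.318 kJ/mol
Linear interpolation between T = 345.8 (H_out = 9.318) and T = 347.2 (H_out = 11.011) on hF = 9.45 gives T ≈ 345.9 K, at which ψ = 0.24.

T = 345.9 K, V/F = 0.24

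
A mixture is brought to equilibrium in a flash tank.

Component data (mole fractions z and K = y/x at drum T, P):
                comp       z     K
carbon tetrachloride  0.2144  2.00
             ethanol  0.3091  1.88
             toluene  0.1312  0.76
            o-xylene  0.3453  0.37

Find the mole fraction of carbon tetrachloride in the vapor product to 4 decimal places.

Rachford–Rice: g(V/F) = Σ zᵢ(Kᵢ−1)/(1+V/F(Kᵢ−1)) = 0.
Feasibility: ΣzᵢKᵢ = 1.2374, Σzᵢ/Kᵢ = 1.3775 — both > 1, two phases present.
Newton–Raphson from V/F = 0.49:
  V/F = 0.4900: g = -0.01642, g' = -0.5099 → V/F = 0.4578
  V/F = 0.4578: g = -0.00012, g' = -0.5027 → V/F = 0.4576
Converged at V/F = 0.4576.
Compositions from xᵢ = zᵢ/(1+V/F(Kᵢ−1)), yᵢ = Kᵢxᵢ:
  carbon tetrachloride: x = 0.1471, y = 0.2942
  ethanol: x = 0.2204, y = 0.4143
  toluene: x = 0.1474, y = 0.1120
  o-xylene: x = 0.4852, y = 0.1795

y_carbon tetrachloride = 0.2942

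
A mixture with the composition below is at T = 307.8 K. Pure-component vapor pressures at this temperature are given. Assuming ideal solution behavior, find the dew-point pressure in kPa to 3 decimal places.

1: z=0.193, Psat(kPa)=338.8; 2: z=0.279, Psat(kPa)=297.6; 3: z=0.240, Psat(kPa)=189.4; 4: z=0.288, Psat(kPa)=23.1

At the dew point ψ → 1, so Σzᵢ/Kᵢ = 1 with Kᵢ = Pᵢˢᵃᵗ/P ⇒ 1/P = Σzᵢ/Pᵢˢᵃᵗ.
1/P = 0.193/338.8 + 0.279/297.6 + 0.240/189.4 + 0.288/23.1 = 0.015242 ⇒ P = 65.609 kPa

Pdew = 65.609 kPa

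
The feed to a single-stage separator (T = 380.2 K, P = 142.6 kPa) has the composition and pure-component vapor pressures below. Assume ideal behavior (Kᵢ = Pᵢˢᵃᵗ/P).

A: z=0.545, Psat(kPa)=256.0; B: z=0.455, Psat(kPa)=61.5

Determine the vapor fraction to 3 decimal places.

ψ = 0.386

Raoult's law: Kᵢ = Pᵢˢᵃᵗ/P = Pᵢˢᵃᵗ/142.6.
  K_A = 256.0/142.6 = 1.79523, K_B = 61.5/142.6 = 0.43128
Binary case is linear: z₁(K₁−1)(1+ψ(K₂−1)) + z₂(K₂−1)(1+ψ(K₁−1)) = 0
⇒ ψ = [z₁(K₁−1)+z₂(K₂−1)] / [−(K₁−1)(K₂−1)] = 0.1746/0.4523 = 0.386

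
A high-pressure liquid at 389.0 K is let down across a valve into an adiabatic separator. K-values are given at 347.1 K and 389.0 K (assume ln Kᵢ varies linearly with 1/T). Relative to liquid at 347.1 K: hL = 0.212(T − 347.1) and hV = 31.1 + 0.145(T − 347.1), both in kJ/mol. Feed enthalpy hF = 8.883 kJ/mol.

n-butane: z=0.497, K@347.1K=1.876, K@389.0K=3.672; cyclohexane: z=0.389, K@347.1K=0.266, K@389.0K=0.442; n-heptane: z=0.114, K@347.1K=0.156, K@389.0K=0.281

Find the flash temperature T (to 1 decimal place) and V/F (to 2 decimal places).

T = 354.7 K, V/F = 0.24

Adiabatic flash: solve Rachford–Rice at each trial T, then check hF = ψ·hV(T) + (1−ψ)·hL(T).
  T = 347.1 K: K = (1.876, 0.266, 0.156), RR gives ψ = 0.081, H_out = 2.504 kJ/mol
  T = 389.0 K: K = (3.672, 0.442, 0.281), RR gives ψ = 0.641, H_out = 27.006 kJ/mol
  T = 368.1 K: K = (2.677, 0.348, 0.213), RR gives ψ = 0.426, H_out = 17.107 kJ/mol
  T = 357.6 K: K = (2.253, 0.305, 0.183), RR gives ψ = 0.286, H_out = 10.912 kJ/mol
  T = 352.4 K: K = (2.060, 0.286, 0.169), RR gives ψ = 0.196, H_out = 7.152 kJ/mol
  T = 355.0 K: K = (2.155, 0.295, 0.176), RR gives ψ = 0.243, H_out = 9.110 kJ/mol
  T = 353.7 K: K = (2.107, 0.290, 0.173), RR gives ψ = 0.220, H_out = 8.153 kJ/mol
Linear interpolation between T = 353.7 (H_out = 8.153) and T = 355.0 (H_out = 9.110) on hF = 8.883 gives T ≈ 354.7 K, at which ψ = 0.24.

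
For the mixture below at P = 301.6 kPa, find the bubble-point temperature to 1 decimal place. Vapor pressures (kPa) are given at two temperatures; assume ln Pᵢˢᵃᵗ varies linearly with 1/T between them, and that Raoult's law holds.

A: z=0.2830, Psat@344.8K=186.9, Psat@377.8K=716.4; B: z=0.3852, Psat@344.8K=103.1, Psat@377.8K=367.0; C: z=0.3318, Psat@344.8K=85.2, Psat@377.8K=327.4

Bubble-point temperature: ΣzᵢPᵢˢᵃᵗ(T) = P. Interpolate ln Pᵢˢᵃᵗ = aᵢ + bᵢ/T.
  T = 344.8 K: ΣzᵢPᵢˢᵃᵗ = 120.88 kPa
  T = 377.8 K: ΣzᵢPᵢˢᵃᵗ = 452.74 kPa
  T = 361.3 K: ΣzᵢPᵢˢᵃᵗ = 241.06 kPa
  T = 369.6 K: ΣzᵢPᵢˢᵃᵗ = 333.32 kPa
  T = 365.5 K: ΣzᵢPᵢˢᵃᵗ = 284.53 kPa
  T = 367.6 K: ΣzᵢPᵢˢᵃᵗ = 308.69 kPa
Interpolating between 365.5 K and 367.6 K gives T ≈ 367.0 K.

T = 367.0 K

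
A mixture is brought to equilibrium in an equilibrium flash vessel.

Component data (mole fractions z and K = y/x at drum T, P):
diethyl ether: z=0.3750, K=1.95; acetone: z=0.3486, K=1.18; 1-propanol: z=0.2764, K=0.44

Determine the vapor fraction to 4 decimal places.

Let ψ = V/F and solve Σ zᵢ(Kᵢ−1)/(1+ψ(Kᵢ−1)) = 0.
g(0) = ΣzᵢKᵢ − 1 = 0.2642 and g(1) = 1 − Σzᵢ/Kᵢ = -0.1159, so a root lies in (0, 1).
Newton–Raphson from ψ = 0.3:
  ψ = 0.3000: g = 0.15073, g' = -0.3403 → ψ = 0.7429
  ψ = 0.7429: g = -0.00085, g' = -0.3793 → ψ = 0.7407
Converged at ψ = 0.7406.

ψ = 0.7406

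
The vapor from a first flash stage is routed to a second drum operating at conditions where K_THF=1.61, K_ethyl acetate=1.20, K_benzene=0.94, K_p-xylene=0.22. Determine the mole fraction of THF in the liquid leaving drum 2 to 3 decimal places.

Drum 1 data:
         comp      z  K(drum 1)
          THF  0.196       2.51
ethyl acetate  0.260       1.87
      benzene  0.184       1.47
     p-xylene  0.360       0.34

x_THF (drum 2) = 0.230

Drum 1:
Material balance + equilibrium reduce to Σ zᵢ(Kᵢ−1)/(1+ψ₁(Kᵢ−1)) = 0.
Feasibility: ΣzᵢKᵢ = 1.371, Σzᵢ/Kᵢ = 1.401 — both > 1, two phases present.
Iterate (Newton) starting at ψ₁ = 0.58:
  ψ₁ = 0.580: g = -0.0089, g' = -0.651 → ψ₁ = 0.566
Converged at ψ₁ = 0.566.
Drum-1 compositions:
  THF: x = 0.106, y = 0.265
  ethyl acetate: x = 0.174, y = 0.326
  benzene: x = 0.145, y = 0.214
  p-xylene: x = 0.575, y = 0.195
Drum-2 feed = drum-1 vapor: z₂ = (0.2652, 0.3257, 0.2136, 0.1954).
Drum 2:
Let ψ₂ = V/F and solve Σ zᵢ(Kᵢ−1)/(1+ψ₂(Kᵢ−1)) = 0.
g(0) = ΣzᵢKᵢ − 1 = 0.062 and g(1) = 1 − Σzᵢ/Kᵢ = -0.552, so a root lies in (0, 1).
Iterate (Newton) starting at ψ₂ = 0.38:
  ψ₂ = 0.380: g = -0.0379, g' = -0.317 → ψ₂ = 0.261
  ψ₂ = 0.261: g = -0.0028, g' = -0.273 → ψ₂ = 0.250
Converged at ψ₂ = 0.250.
  THF: x = 0.230, y = 0.370
  ethyl acetate: x = 0.310, y = 0.372
  benzene: x = 0.217, y = 0.204
  p-xylene: x = 0.243, y = 0.053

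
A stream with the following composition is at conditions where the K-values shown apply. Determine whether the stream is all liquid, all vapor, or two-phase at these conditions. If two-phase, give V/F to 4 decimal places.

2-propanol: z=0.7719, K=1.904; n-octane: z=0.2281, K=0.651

ΣzᵢKᵢ = 1.6182; Σzᵢ/Kᵢ = 0.7558.
Since Σzᵢ/Kᵢ < 1 the mixture is above its dew point — single vapor phase.

all vapor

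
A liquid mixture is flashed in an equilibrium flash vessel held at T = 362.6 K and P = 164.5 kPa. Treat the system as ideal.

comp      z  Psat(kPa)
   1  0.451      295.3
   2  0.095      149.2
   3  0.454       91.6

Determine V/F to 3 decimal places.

V/F = 0.462

Raoult's law: Kᵢ = Pᵢˢᵃᵗ/P = Pᵢˢᵃᵗ/164.5.
  K_1 = 295.3/164.5 = 1.79514, K_2 = 149.2/164.5 = 0.90699, K_3 = 91.6/164.5 = 0.55684
Rachford–Rice: g(V/F) = Σ zᵢ(Kᵢ−1)/(1+V/F(Kᵢ−1)) = 0.
g(0) = ΣzᵢKᵢ − 1 = 0.149 and g(1) = 1 − Σzᵢ/Kᵢ = -0.171, so a root lies in (0, 1).
Iterate (Newton) starting at V/F = 0.49:
  V/F = 0.490: g = -0.0082, g' = -0.294 → V/F = 0.462
Converged at V/F = 0.462.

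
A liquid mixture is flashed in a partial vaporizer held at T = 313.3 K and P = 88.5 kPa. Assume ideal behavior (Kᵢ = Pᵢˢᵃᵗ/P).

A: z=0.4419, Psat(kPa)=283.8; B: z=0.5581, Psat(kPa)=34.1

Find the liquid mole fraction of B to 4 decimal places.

x_B = 0.7821

Raoult's law: Kᵢ = Pᵢˢᵃᵗ/P = Pᵢˢᵃᵗ/88.5.
  K_A = 283.8/88.5 = 3.206780, K_B = 34.1/88.5 = 0.385311
Rachford–Rice: g(ψ) = Σ zᵢ(Kᵢ−1)/(1+ψ(Kᵢ−1)) = 0.
Check two-phase: ΣzᵢKᵢ = 1.6321 > 1 and Σzᵢ/Kᵢ = 1.5862 > 1, so g(0) = 0.6321 > 0 and g(1) = -0.5862 < 0.
Newton iteration, ψ⁰ = 0.33:
  ψ = 0.3300: g = 0.13391, g' = -1.0524 → ψ = 0.4572
  ψ = 0.4572: g = 0.00822, g' = -0.9412 → ψ = 0.4660
Converged at ψ = 0.4660.
Compositions from xᵢ = zᵢ/(1+ψ(Kᵢ−1)), yᵢ = Kᵢxᵢ:
  A: x = 0.2179, y = 0.6986
  B: x = 0.7821, y = 0.3014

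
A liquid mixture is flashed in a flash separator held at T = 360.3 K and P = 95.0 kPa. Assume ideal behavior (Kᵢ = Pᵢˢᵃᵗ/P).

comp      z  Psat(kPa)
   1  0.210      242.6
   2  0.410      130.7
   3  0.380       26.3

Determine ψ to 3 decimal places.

Raoult's law: Kᵢ = Pᵢˢᵃᵗ/P = Pᵢˢᵃᵗ/95.0.
  K_1 = 242.6/95.0 = 2.55368, K_2 = 130.7/95.0 = 1.37579, K_3 = 26.3/95.0 = 0.27684
Material balance + equilibrium reduce to Σ zᵢ(Kᵢ−1)/(1+ψ(Kᵢ−1)) = 0.
Check two-phase: ΣzᵢKᵢ = 1.206 > 1 and Σzᵢ/Kᵢ = 1.753 > 1, so g(0) = 0.206 > 0 and g(1) = -0.753 < 0.
Newton iteration, ψ⁰ = 0.63:
  ψ = 0.630: g = -0.2153, g' = -0.838 → ψ = 0.373
  ψ = 0.373: g = -0.0346, g' = -0.620 → ψ = 0.317
Converged at ψ = 0.317.

ψ = 0.317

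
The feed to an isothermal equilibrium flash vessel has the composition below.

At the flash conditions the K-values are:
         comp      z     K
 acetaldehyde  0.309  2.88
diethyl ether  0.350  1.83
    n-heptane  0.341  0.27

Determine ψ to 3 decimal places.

ψ = 0.626

Newton–Raphson from ψ = 0.59:
  ψ = 0.590: g = 0.0332, g' = -0.915 → ψ = 0.626
Converged at ψ = 0.626.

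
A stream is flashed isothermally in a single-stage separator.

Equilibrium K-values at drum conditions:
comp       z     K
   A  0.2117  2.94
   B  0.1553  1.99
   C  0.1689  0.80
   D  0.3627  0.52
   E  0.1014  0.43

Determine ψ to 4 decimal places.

ψ = 0.4278

Newton–Raphson from ψ = 0.5:
  ψ = 0.5000: g = -0.03613, g' = -0.4909 → ψ = 0.4264
  ψ = 0.4264: g = 0.00069, g' = -0.5116 → ψ = 0.4278
Converged at ψ = 0.4278.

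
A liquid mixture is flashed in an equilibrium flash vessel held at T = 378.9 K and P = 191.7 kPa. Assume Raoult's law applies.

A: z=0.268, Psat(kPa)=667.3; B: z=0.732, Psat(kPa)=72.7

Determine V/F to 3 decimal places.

Raoult's law: Kᵢ = Pᵢˢᵃᵗ/P = Pᵢˢᵃᵗ/191.7.
  K_A = 667.3/191.7 = 3.48096, K_B = 72.7/191.7 = 0.37924
Newton–Raphson from V/F = 0.47:
  V/F = 0.470: g = -0.3346, g' = -0.914 → V/F = 0.104
  V/F = 0.104: g = 0.0430, g' = -1.365 → V/F = 0.135
  V/F = 0.135: g = 0.0017, g' = -1.261 → V/F = 0.137
Converged at V/F = 0.137.

V/F = 0.137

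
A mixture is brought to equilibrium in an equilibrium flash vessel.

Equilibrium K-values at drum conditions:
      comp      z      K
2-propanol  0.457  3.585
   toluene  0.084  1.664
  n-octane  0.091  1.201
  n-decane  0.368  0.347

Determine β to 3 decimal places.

Let β = V/F and solve Σ zᵢ(Kᵢ−1)/(1+β(Kᵢ−1)) = 0.
g(0) = ΣzᵢKᵢ − 1 = 1.015 and g(1) = 1 − Σzᵢ/Kᵢ = -0.314, so a root lies in (0, 1).
Newton iteration, β⁰ = 0.5:
  β = 0.500: g = 0.2170, g' = -0.951 → β = 0.728
  β = 0.728: g = 0.0052, g' = -0.958 → β = 0.734
Converged at β = 0.734.

β = 0.734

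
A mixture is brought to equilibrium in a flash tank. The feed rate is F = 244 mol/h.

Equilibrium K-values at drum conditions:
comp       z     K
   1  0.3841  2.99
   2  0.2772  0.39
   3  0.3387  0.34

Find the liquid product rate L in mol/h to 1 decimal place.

L = 172.6 mol/h

Material balance + equilibrium reduce to Σ zᵢ(Kᵢ−1)/(1+ψ(Kᵢ−1)) = 0.
g(0) = ΣzᵢKᵢ − 1 = 0.3717 and g(1) = 1 − Σzᵢ/Kᵢ = -0.8354, so a root lies in (0, 1).
Newton–Raphson from ψ = 0.43:
  ψ = 0.4300: g = -0.12944, g' = -0.9189 → ψ = 0.2891
  ψ = 0.2891: g = 0.00363, g' = -0.9903 → ψ = 0.2928
Converged at ψ = 0.2928.
Then V = ψ·F = 0.2928·244 = 71.4 mol/h and L = F − V = 172.6 mol/h.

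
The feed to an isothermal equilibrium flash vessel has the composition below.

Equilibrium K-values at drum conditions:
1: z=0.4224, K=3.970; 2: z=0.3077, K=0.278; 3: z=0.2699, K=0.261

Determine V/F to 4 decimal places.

V/F = 0.3842

Rachford–Rice: g(V/F) = Σ zᵢ(Kᵢ−1)/(1+V/F(Kᵢ−1)) = 0.
Feasibility: ΣzᵢKᵢ = 1.8329, Σzᵢ/Kᵢ = 2.2473 — both > 1, two phases present.
Newton–Raphson from V/F = 0.42:
  V/F = 0.4200: g = -0.04986, g' = -1.3780 → V/F = 0.3838
  V/F = 0.3838: g = 0.00049, g' = -1.4078 → V/F = 0.3842
Converged at V/F = 0.3842.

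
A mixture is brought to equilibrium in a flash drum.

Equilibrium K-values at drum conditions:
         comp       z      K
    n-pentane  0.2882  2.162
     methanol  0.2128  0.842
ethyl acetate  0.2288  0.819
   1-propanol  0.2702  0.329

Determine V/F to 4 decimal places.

Material balance + equilibrium reduce to Σ zᵢ(Kᵢ−1)/(1+V/F(Kᵢ−1)) = 0.
Feasibility: ΣzᵢKᵢ = 1.0785, Σzᵢ/Kᵢ = 1.4867 — both > 1, two phases present.
Iterate (Newton) starting at V/F = 0.53:
  V/F = 0.5300: g = -0.15662, g' = -0.4575 → V/F = 0.1877
  V/F = 0.1877: g = -0.01002, g' = -0.4352 → V/F = 0.1647
  V/F = 0.1647: g = 0.00007, g' = -0.4415 → V/F = 0.1648
Converged at V/F = 0.1648.

V/F = 0.1648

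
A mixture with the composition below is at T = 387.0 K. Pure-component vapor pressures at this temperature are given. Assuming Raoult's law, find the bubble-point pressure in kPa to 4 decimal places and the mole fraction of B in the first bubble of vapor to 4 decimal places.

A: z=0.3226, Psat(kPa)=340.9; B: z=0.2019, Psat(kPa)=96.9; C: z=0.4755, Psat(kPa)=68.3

Pbub = 162.0151 kPa, y_B = 0.1208

At the bubble point ψ → 0, so ΣzᵢKᵢ = 1 with Kᵢ = Pᵢˢᵃᵗ/P ⇒ P = ΣzᵢPᵢˢᵃᵗ.
P = 0.3226·340.9 + 0.2019·96.9 + 0.4755·68.3 = 162.0151 kPa
yᵢ = zᵢPᵢˢᵃᵗ/P ⇒ y_B = 0.2019·96.9/162.0151 = 0.1208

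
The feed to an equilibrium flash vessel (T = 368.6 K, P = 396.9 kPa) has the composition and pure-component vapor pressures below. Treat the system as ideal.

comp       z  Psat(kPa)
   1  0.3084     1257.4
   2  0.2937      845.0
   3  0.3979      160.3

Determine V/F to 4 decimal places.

Raoult's law: Kᵢ = Pᵢˢᵃᵗ/P = Pᵢˢᵃᵗ/396.9.
  K_1 = 1257.4/396.9 = 3.168052, K_2 = 845.0/396.9 = 2.129000, K_3 = 160.3/396.9 = 0.403880
Rachford–Rice: g(V/F) = Σ zᵢ(Kᵢ−1)/(1+V/F(Kᵢ−1)) = 0.
Check two-phase: ΣzᵢKᵢ = 1.7630 > 1 and Σzᵢ/Kᵢ = 1.2205 > 1, so g(0) = 0.7630 > 0 and g(1) = -0.2205 < 0.
Newton–Raphson from V/F = 0.5:
  V/F = 0.5000: g = 0.19486, g' = -0.7737 → V/F = 0.7519
  V/F = 0.7519: g = 0.00371, g' = -0.7835 → V/F = 0.7566
Converged at V/F = 0.7566.

V/F = 0.7566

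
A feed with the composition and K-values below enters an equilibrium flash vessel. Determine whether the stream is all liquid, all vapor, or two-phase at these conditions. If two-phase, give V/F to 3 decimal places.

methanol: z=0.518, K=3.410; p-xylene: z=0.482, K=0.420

two-phase, V/F = 0.693

ΣzᵢKᵢ = 1.969; Σzᵢ/Kᵢ = 1.300.
Both exceed 1, so a two-phase solution exists.
Let ψ = V/F and solve Σ zᵢ(Kᵢ−1)/(1+ψ(Kᵢ−1)) = 0.
Binary case is linear: z₁(K₁−1)(1+ψ(K₂−1)) + z₂(K₂−1)(1+ψ(K₁−1)) = 0
⇒ ψ = [z₁(K₁−1)+z₂(K₂−1)] / [−(K₁−1)(K₂−1)] = 0.9688/1.3978 = 0.693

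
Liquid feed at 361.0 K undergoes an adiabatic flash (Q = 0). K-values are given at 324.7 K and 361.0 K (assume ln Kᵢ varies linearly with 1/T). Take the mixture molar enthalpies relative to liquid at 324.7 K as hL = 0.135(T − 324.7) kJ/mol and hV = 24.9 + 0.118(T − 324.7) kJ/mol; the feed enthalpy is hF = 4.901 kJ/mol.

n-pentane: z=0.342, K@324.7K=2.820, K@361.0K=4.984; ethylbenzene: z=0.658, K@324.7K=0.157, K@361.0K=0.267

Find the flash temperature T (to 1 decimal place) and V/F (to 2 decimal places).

Adiabatic flash: solve Rachford–Rice at each trial T, then check hF = ψ·hV(T) + (1−ψ)·hL(T).
  T = 324.7 K: K = (2.820, 0.157), RR gives ψ = 0.044, H_out = 1.099 kJ/mol
  T = 361.0 K: K = (4.984, 0.267), RR gives ψ = 0.301, H_out = 12.220 kJ/mol
  T = 342.9 K: K = (3.809, 0.208), RR gives ψ = 0.197, H_out = 7.312 kJ/mol
  T = 333.8 K: K = (3.291, 0.181), RR gives ψ = 0.131, H_out = 4.458 kJ/mol
  T = 338.4 K: K = (3.547, 0.194), RR gives ψ = 0.166, H_out = 5.948 kJ/mol
  T = 336.1 K: K = (3.417, 0.188), RR gives ψ = 0.149, H_out = 5.217 kJ/mol
Linear interpolation between T = 333.8 (H_out = 4.458) and T = 336.1 (H_out = 5.217) on hF = 4.901 gives T ≈ 335.1 K, at which ψ = 0.14.

T = 335.1 K, V/F = 0.14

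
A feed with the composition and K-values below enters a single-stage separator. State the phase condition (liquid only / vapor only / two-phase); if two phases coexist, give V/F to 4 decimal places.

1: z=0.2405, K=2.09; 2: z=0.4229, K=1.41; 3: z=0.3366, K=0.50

two-phase, V/F = 0.7719

ΣzᵢKᵢ = 1.2672; Σzᵢ/Kᵢ = 1.0882.
Both exceed 1, so a two-phase solution exists.
Material balance + equilibrium reduce to Σ zᵢ(Kᵢ−1)/(1+ψ(Kᵢ−1)) = 0.
Iterate (Newton) starting at ψ = 0.5:
  ψ = 0.5000: g = 0.08916, g' = -0.3183 → ψ = 0.7802
  ψ = 0.7802: g = -0.00290, g' = -0.3505 → ψ = 0.7719
Converged at ψ = 0.7719.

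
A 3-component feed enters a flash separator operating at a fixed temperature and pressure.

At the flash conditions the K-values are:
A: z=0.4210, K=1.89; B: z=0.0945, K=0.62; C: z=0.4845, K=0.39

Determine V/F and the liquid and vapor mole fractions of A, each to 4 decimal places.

Material balance + equilibrium reduce to Σ zᵢ(Kᵢ−1)/(1+V/F(Kᵢ−1)) = 0.
g(0) = ΣzᵢKᵢ − 1 = 0.0432 and g(1) = 1 − Σzᵢ/Kᵢ = -0.6175, so a root lies in (0, 1).
Newton iteration, V/F⁰ = 0.34:
  V/F = 0.3400: g = -0.12647, g' = -0.5015 → V/F = 0.0878
  V/F = 0.0878: g = -0.00190, g' = -0.5028 → V/F = 0.0840
Converged at V/F = 0.0841.
Compositions from xᵢ = zᵢ/(1+V/F(Kᵢ−1)), yᵢ = Kᵢxᵢ:
  A: x = 0.3917, y = 0.7403
  B: x = 0.0976, y = 0.0605
  C: x = 0.5107, y = 0.1992

V/F = 0.0841, x_A = 0.3917, y_A = 0.7403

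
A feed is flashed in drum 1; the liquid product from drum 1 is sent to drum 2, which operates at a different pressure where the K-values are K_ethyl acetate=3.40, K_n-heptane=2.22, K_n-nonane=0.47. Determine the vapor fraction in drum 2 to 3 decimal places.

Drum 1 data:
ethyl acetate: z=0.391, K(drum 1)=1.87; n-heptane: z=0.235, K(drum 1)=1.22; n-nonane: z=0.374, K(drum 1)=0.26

Drum 1:
Rachford–Rice: g(ψ₁) = Σ zᵢ(Kᵢ−1)/(1+ψ₁(Kᵢ−1)) = 0.
Feasibility: ΣzᵢKᵢ = 1.115, Σzᵢ/Kᵢ = 1.840 — both > 1, two phases present.
Iterate (Newton) starting at ψ₁ = 0.51:
  ψ₁ = 0.510: g = -0.1624, g' = -0.680 → ψ₁ = 0.271
  ψ₁ = 0.271: g = -0.0221, g' = -0.524 → ψ₁ = 0.229
  ψ₁ = 0.229: g = -0.0003, g' = -0.513 → ψ₁ = 0.228
Converged at ψ₁ = 0.228.
Drum-1 compositions:
  ethyl acetate: x = 0.326, y = 0.610
  n-heptane: x = 0.224, y = 0.273
  n-nonane: x = 0.450, y = 0.117
Drum-2 feed = drum-1 liquid: z₂ = (0.3262, 0.2238, 0.4500).
Drum 2:
Iterate (Newton) starting at ψ₂ = 0.6:
  ψ₂ = 0.600: g = 0.1287, g' = -0.698 → ψ₂ = 0.784
  ψ₂ = 0.784: g = 0.0029, g' = -0.683 → ψ₂ = 0.789
Converged at ψ₂ = 0.789.
  ethyl acetate: x = 0.113, y = 0.383
  n-heptane: x = 0.114, y = 0.253
  n-nonane: x = 0.773, y = 0.363

V/F (drum 2) = 0.789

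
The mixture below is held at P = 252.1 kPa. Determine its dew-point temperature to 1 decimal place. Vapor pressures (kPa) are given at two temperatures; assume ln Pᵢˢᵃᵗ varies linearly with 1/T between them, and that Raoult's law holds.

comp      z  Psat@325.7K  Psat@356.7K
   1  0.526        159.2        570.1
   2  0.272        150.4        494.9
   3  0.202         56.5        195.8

T = 344.6 K

Dew-point temperature: Σzᵢ·P/Pᵢˢᵃᵗ(T) = 1. Interpolate ln Pᵢˢᵃᵗ = aᵢ + bᵢ/T.
  T = 325.7 K: ΣzᵢP/Pᵢˢᵃᵗ = 2.1902
  T = 356.7 K: ΣzᵢP/Pᵢˢᵃᵗ = 0.6312
  T = 341.2 K: ΣzᵢP/Pᵢˢᵃᵗ = 1.1429
  T = 348.9 K: ΣzᵢP/Pᵢˢᵃᵗ = 0.8454
  T = 345.0 K: ΣzᵢP/Pᵢˢᵃᵗ = 0.9832
  T = 343.1 K: ΣzᵢP/Pᵢˢᵃᵗ = 1.0596
Interpolating between 343.1 K and 345.0 K gives T ≈ 344.6 K.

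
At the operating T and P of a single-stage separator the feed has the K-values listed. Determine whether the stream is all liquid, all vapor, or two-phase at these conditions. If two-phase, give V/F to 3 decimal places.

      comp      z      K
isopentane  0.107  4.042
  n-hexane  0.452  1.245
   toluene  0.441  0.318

two-phase, V/F = 0.144

ΣzᵢKᵢ = 1.135; Σzᵢ/Kᵢ = 1.776.
Both exceed 1, so a two-phase solution exists.
Rachford–Rice: g(ψ) = Σ zᵢ(Kᵢ−1)/(1+ψ(Kᵢ−1)) = 0.
Iterate (Newton) starting at ψ = 0.5:
  ψ = 0.500: g = -0.2286, g' = -0.650 → ψ = 0.148
  ψ = 0.148: g = -0.0033, g' = -0.750 → ψ = 0.144
Converged at ψ = 0.144.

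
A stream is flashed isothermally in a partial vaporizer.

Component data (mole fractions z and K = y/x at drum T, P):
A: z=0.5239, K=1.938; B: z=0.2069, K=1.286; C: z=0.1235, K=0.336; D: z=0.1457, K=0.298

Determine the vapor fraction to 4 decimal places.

ψ = 0.6869

Let ψ = V/F and solve Σ zᵢ(Kᵢ−1)/(1+ψ(Kᵢ−1)) = 0.
Check two-phase: ΣzᵢKᵢ = 1.3663 > 1 and Σzᵢ/Kᵢ = 1.2877 > 1, so g(0) = 0.3663 > 0 and g(1) = -0.2877 < 0.
Newton iteration, ψ⁰ = 0.44:
  ψ = 0.4400: g = 0.13657, g' = -0.5033 → ψ = 0.7113
  ψ = 0.7113: g = -0.01579, g' = -0.6595 → ψ = 0.6874
  ψ = 0.6874: g = -0.00030, g' = -0.6347 → ψ = 0.6869
Converged at ψ = 0.6869.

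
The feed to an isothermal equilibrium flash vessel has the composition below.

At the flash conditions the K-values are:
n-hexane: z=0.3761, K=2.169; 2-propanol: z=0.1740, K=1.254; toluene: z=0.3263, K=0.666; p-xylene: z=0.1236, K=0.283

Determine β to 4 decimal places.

β = 0.6112

Rachford–Rice: g(β) = Σ zᵢ(Kᵢ−1)/(1+β(Kᵢ−1)) = 0.
g(0) = ΣzᵢKᵢ − 1 = 0.2863 and g(1) = 1 − Σzᵢ/Kᵢ = -0.2388, so a root lies in (0, 1).
Newton–Raphson from β = 0.5:
  β = 0.5000: g = 0.04771, g' = -0.4204 → β = 0.6135
  β = 0.6135: g = -0.00101, g' = -0.4428 → β = 0.6112
Converged at β = 0.6112.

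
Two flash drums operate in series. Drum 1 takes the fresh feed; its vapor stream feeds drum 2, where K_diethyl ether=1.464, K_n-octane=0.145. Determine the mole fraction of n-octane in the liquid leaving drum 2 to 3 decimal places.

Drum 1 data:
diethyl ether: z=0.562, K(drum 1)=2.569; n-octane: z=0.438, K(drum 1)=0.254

x_n-octane (drum 2) = 0.352

Drum 1:
Let ψ₁ = V/F and solve Σ zᵢ(Kᵢ−1)/(1+ψ₁(Kᵢ−1)) = 0.
Check two-phase: ΣzᵢKᵢ = 1.555 > 1 and Σzᵢ/Kᵢ = 1.943 > 1, so g(0) = 0.555 > 0 and g(1) = -0.943 < 0.
Binary case is linear: z₁(K₁−1)(1+ψ₁(K₂−1)) + z₂(K₂−1)(1+ψ₁(K₁−1)) = 0
⇒ ψ₁ = [z₁(K₁−1)+z₂(K₂−1)] / [−(K₁−1)(K₂−1)] = 0.5550/1.1705 = 0.474
Drum-1 compositions:
  diethyl ether: x = 0.322, y = 0.828
  n-octane: x = 0.678, y = 0.172
Drum-2 feed = drum-1 vapor: z₂ = (0.8279, 0.1721).
Drum 2:
Let ψ₂ = V/F and solve Σ zᵢ(Kᵢ−1)/(1+ψ₂(Kᵢ−1)) = 0.
g(0) = ΣzᵢKᵢ − 1 = 0.237 and g(1) = 1 − Σzᵢ/Kᵢ = -0.753, so a root lies in (0, 1).
Newton iteration, ψ₂⁰ = 0.47:
  ψ₂ = 0.470: g = 0.0693, g' = -0.472 → ψ₂ = 0.617
  ψ₂ = 0.617: g = -0.0128, g' = -0.671 → ψ₂ = 0.598
  ψ₂ = 0.598: g = -0.0003, g' = -0.636 → ψ₂ = 0.597
Converged at ψ₂ = 0.597.
  diethyl ether: x = 0.648, y = 0.949
  n-octane: x = 0.352, y = 0.051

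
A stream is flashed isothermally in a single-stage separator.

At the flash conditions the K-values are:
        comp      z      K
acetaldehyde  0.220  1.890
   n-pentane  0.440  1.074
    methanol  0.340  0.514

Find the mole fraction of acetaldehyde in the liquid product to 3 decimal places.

Rachford–Rice: g(ψ) = Σ zᵢ(Kᵢ−1)/(1+ψ(Kᵢ−1)) = 0.
g(0) = ΣzᵢKᵢ − 1 = 0.063 and g(1) = 1 − Σzᵢ/Kᵢ = -0.188, so a root lies in (0, 1).
Newton iteration, ψ⁰ = 0.61:
  ψ = 0.610: g = -0.0768, g' = -0.238 → ψ = 0.287
  ψ = 0.287: g = -0.0041, g' = -0.221 → ψ = 0.268
Converged at ψ = 0.268.
Compositions from xᵢ = zᵢ/(1+ψ(Kᵢ−1)), yᵢ = Kᵢxᵢ:
  acetaldehyde: x = 0.178, y = 0.336
  n-pentane: x = 0.431, y = 0.463
  methanol: x = 0.391, y = 0.201

x_acetaldehyde = 0.178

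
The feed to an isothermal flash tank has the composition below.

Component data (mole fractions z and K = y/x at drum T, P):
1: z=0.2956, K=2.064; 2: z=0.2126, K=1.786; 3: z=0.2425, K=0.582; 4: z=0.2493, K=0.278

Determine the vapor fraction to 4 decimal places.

Material balance + equilibrium reduce to Σ zᵢ(Kᵢ−1)/(1+ψ(Kᵢ−1)) = 0.
Check two-phase: ΣzᵢKᵢ = 1.2003 > 1 and Σzᵢ/Kᵢ = 1.5757 > 1, so g(0) = 0.2003 > 0 and g(1) = -0.5757 < 0.
Newton–Raphson from ψ = 0.35:
  ψ = 0.3500: g = 0.00063, g' = -0.5493 → ψ = 0.3511
Converged at ψ = 0.3511.

ψ = 0.3511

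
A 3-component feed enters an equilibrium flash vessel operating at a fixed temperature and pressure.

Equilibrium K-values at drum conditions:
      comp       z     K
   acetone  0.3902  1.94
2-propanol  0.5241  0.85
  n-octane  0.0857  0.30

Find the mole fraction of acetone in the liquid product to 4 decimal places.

x_acetone = 0.2288

Newton iteration, V/F⁰ = 0.5:
  V/F = 0.5000: g = 0.07223, g' = -0.2727 → V/F = 0.7649
  V/F = 0.7649: g = -0.00455, g' = -0.3263 → V/F = 0.7509
  V/F = 0.7509: g = -0.00004, g' = -0.3201 → V/F = 0.7508
Converged at V/F = 0.7508.
Compositions from xᵢ = zᵢ/(1+V/F(Kᵢ−1)), yᵢ = Kᵢxᵢ:
  acetone: x = 0.2288, y = 0.4438
  2-propanol: x = 0.5906, y = 0.5020
  n-octane: x = 0.1806, y = 0.0542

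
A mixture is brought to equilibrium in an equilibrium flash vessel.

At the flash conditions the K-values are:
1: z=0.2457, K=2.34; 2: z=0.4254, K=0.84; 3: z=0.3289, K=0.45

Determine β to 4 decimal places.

β = 0.1668

Let β = V/F and solve Σ zᵢ(Kᵢ−1)/(1+β(Kᵢ−1)) = 0.
Feasibility: ΣzᵢKᵢ = 1.0803, Σzᵢ/Kᵢ = 1.3423 — both > 1, two phases present.
Newton–Raphson from β = 0.55:
  β = 0.5500: g = -0.14444, g' = -0.3638 → β = 0.1530
  β = 0.1530: g = 0.00593, g' = -0.4339 → β = 0.1667
  β = 0.1667: g = 0.00005, g' = -0.4269 → β = 0.1668
Converged at β = 0.1668.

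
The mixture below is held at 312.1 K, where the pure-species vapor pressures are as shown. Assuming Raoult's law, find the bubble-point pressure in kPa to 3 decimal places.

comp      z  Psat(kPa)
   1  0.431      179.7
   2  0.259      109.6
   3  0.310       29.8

At the bubble point ψ → 0, so ΣzᵢKᵢ = 1 with Kᵢ = Pᵢˢᵃᵗ/P ⇒ P = ΣzᵢPᵢˢᵃᵗ.
P = 0.431·179.7 + 0.259·109.6 + 0.310·29.8 = 115.075 kPa

Pbub = 115.075 kPa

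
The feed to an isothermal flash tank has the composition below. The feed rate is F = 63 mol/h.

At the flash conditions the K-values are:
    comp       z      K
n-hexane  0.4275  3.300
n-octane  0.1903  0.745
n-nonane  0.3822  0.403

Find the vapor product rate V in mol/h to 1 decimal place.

Material balance + equilibrium reduce to Σ zᵢ(Kᵢ−1)/(1+V/F(Kᵢ−1)) = 0.
Feasibility: ΣzᵢKᵢ = 1.7066, Σzᵢ/Kᵢ = 1.3334 — both > 1, two phases present.
Iterate (Newton) starting at V/F = 0.5:
  V/F = 0.5000: g = 0.07644, g' = -0.7823 → V/F = 0.5977
  V/F = 0.5977: g = 0.00202, g' = -0.7475 → V/F = 0.6004
Converged at V/F = 0.6004.
Then V = V/F·F = 0.6004·63 = 37.8 mol/h and L = F − V = 25.2 mol/h.

V = 37.8 mol/h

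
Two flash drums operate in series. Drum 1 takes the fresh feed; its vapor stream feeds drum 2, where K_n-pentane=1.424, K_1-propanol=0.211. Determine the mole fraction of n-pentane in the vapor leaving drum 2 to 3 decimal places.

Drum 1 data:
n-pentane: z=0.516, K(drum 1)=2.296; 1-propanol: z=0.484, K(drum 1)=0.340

Drum 1:
Let ψ₁ = V/F and solve Σ zᵢ(Kᵢ−1)/(1+ψ₁(Kᵢ−1)) = 0.
Feasibility: ΣzᵢKᵢ = 1.349, Σzᵢ/Kᵢ = 1.648 — both > 1, two phases present.
Binary case is linear: z₁(K₁−1)(1+ψ₁(K₂−1)) + z₂(K₂−1)(1+ψ₁(K₁−1)) = 0
⇒ ψ₁ = [z₁(K₁−1)+z₂(K₂−1)] / [−(K₁−1)(K₂−1)] = 0.3493/0.8554 = 0.408
Drum-1 compositions:
  n-pentane: x = 0.337, y = 0.775
  1-propanol: x = 0.663, y = 0.225
Drum-2 feed = drum-1 vapor: z₂ = (0.7747, 0.2253).
Drum 2:
Binary case is linear: z₁(K₁−1)(1+ψ₂(K₂−1)) + z₂(K₂−1)(1+ψ₂(K₁−1)) = 0
⇒ ψ₂ = [z₁(K₁−1)+z₂(K₂−1)] / [−(K₁−1)(K₂−1)] = 0.1507/0.3345 = 0.451
  n-pentane: x = 0.650, y = 0.926
  1-propanol: x = 0.350, y = 0.074

y_n-pentane (drum 2) = 0.926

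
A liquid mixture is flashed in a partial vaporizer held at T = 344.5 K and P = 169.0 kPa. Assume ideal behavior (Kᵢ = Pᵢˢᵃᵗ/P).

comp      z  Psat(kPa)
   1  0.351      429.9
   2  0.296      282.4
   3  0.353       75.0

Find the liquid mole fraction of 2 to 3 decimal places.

Raoult's law: Kᵢ = Pᵢˢᵃᵗ/P = Pᵢˢᵃᵗ/169.0.
  K_1 = 429.9/169.0 = 2.54379, K_2 = 282.4/169.0 = 1.67101, K_3 = 75.0/169.0 = 0.44379
Iterate (Newton) starting at ψ = 0.5:
  ψ = 0.500: g = 0.1826, g' = -0.551 → ψ = 0.831
Converged at ψ = 0.831.
Compositions from xᵢ = zᵢ/(1+ψ(Kᵢ−1)), yᵢ = Kᵢxᵢ:
  1: x = 0.154, y = 0.391
  2: x = 0.190, y = 0.318
  3: x = 0.656, y = 0.291

x_2 = 0.190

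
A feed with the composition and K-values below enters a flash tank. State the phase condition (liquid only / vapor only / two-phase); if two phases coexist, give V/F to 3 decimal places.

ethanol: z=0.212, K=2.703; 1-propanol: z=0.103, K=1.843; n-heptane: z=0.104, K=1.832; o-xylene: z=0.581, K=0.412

two-phase, V/F = 0.244

ΣzᵢKᵢ = 1.193; Σzᵢ/Kᵢ = 1.601.
Both exceed 1, so a two-phase solution exists.
Let ψ = V/F and solve Σ zᵢ(Kᵢ−1)/(1+ψ(Kᵢ−1)) = 0.
Iterate (Newton) starting at ψ = 0.54:
  ψ = 0.540: g = -0.1931, g' = -0.667 → ψ = 0.250
  ψ = 0.250: g = -0.0042, g' = -0.678 → ψ = 0.244
Converged at ψ = 0.244.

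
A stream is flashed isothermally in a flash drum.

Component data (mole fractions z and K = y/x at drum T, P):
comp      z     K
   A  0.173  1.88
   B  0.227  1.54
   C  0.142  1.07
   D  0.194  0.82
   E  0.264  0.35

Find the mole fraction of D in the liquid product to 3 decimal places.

x_D = 0.203

Newton–Raphson from V/F = 0.5:
  V/F = 0.500: g = -0.0808, g' = -0.359 → V/F = 0.275
  V/F = 0.275: g = -0.0066, g' = -0.310 → V/F = 0.254
Converged at V/F = 0.254.
Compositions from xᵢ = zᵢ/(1+V/F(Kᵢ−1)), yᵢ = Kᵢxᵢ:
  A: x = 0.141, y = 0.266
  B: x = 0.200, y = 0.307
  C: x = 0.140, y = 0.149
  D: x = 0.203, y = 0.167
  E: x = 0.316, y = 0.111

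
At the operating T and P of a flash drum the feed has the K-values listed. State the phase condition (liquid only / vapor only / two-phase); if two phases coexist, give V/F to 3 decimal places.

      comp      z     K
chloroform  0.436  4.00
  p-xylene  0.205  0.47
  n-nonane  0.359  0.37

ΣzᵢKᵢ = 1.973; Σzᵢ/Kᵢ = 1.515.
Both exceed 1, so a two-phase solution exists.
Iterate (Newton) starting at ψ = 0.52:
  ψ = 0.520: g = 0.0246, g' = -1.024 → ψ = 0.544
Converged at ψ = 0.544.

two-phase, V/F = 0.544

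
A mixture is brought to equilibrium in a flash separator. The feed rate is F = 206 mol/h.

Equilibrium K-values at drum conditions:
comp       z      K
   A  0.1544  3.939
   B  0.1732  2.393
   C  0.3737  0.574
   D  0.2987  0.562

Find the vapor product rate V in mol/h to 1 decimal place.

Iterate (Newton) starting at ψ = 0.5:
  ψ = 0.5000: g = -0.04383, g' = -0.5389 → ψ = 0.4187
  ψ = 0.4187: g = 0.00188, g' = -0.5885 → ψ = 0.4219
Converged at ψ = 0.4219.
Then V = ψ·F = 0.4219·206 = 86.9 mol/h and L = F − V = 119.1 mol/h.

V = 86.9 mol/h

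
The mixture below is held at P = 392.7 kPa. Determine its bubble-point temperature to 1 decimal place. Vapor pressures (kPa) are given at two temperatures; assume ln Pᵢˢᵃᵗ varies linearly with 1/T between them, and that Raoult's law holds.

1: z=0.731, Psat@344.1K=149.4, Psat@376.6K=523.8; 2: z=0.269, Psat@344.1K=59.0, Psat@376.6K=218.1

T = 373.3 K

Bubble-point temperature: ΣzᵢPᵢˢᵃᵗ(T) = P. Interpolate ln Pᵢˢᵃᵗ = aᵢ + bᵢ/T.
  T = 344.1 K: ΣzᵢPᵢˢᵃᵗ = 125.08 kPa
  T = 376.6 K: ΣzᵢPᵢˢᵃᵗ = 441.57 kPa
  T = 360.4 K: ΣzᵢPᵢˢᵃᵗ = 242.25 kPa
  T = 368.5 K: ΣzᵢPᵢˢᵃᵗ = 329.23 kPa
  T = 372.6 K: ΣzᵢPᵢˢᵃᵗ = 382.58 kPa
  T = 374.6 K: ΣzᵢPᵢˢᵃᵗ = 411.17 kPa
Interpolating between 372.6 K and 374.6 K gives T ≈ 373.3 K.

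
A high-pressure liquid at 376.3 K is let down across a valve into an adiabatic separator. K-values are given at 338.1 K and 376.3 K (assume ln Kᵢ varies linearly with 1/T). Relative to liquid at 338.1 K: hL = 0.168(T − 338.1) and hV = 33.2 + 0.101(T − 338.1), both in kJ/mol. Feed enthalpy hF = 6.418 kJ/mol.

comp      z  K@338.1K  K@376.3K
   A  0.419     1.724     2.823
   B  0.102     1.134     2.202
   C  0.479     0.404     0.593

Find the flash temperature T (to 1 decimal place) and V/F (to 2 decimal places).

Adiabatic flash: solve Rachford–Rice at each trial T, then check hF = ψ·hV(T) + (1−ψ)·hL(T).
  T = 338.1 K: K = (1.724, 1.134, 0.404), RR gives ψ = 0.081, H_out = 2.698 kJ/mol
  T = 376.3 K: K = (2.823, 2.202, 0.593), RR gives ψ = 0.994, H_out = 36.880 kJ/mol
  T = 357.2 K: K = (2.235, 1.608, 0.495), RR gives ψ = 0.590, H_out = 22.044 kJ/mol
  T = 347.6 K: K = (1.969, 1.356, 0.448), RR gives ψ = 0.367, H_out = 13.544 kJ/mol
  T = 342.9 K: K = (1.845, 1.243, 0.426), RR gives ψ = 0.237, H_out = 8.615 kJ/mol
  T = 340.5 K: K = (1.784, 1.187, 0.415), RR gives ψ = 0.163, H_out = 5.792 kJ/mol
Linear interpolation between T = 340.5 (H_out = 5.792) and T = 342.9 (H_out = 8.615) on hF = 6.418 gives T ≈ 341.0 K, at which ψ = 0.18.

T = 341.0 K, V/F = 0.18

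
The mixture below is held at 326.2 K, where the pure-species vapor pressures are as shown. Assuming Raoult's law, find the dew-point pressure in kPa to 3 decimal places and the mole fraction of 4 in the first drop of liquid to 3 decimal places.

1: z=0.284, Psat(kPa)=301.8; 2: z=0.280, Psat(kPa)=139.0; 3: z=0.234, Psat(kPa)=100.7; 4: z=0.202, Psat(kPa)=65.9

At the dew point ψ → 1, so Σzᵢ/Kᵢ = 1 with Kᵢ = Pᵢˢᵃᵗ/P ⇒ 1/P = Σzᵢ/Pᵢˢᵃᵗ.
1/P = 0.284/301.8 + 0.280/139.0 + 0.234/100.7 + 0.202/65.9 = 0.008344 ⇒ P = 119.841 kPa
xᵢ = zᵢP/Pᵢˢᵃᵗ ⇒ x_4 = 0.202·119.841/65.9 = 0.367

Pdew = 119.841 kPa, x_4 = 0.367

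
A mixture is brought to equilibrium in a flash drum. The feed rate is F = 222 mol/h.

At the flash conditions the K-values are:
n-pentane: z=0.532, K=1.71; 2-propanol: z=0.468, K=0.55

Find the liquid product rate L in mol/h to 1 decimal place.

Let ψ = V/F and solve Σ zᵢ(Kᵢ−1)/(1+ψ(Kᵢ−1)) = 0.
Feasibility: ΣzᵢKᵢ = 1.167, Σzᵢ/Kᵢ = 1.162 — both > 1, two phases present.
Iterate (Newton) starting at ψ = 0.5:
  ψ = 0.500: g = 0.0070, g' = -0.304 → ψ = 0.523
Converged at ψ = 0.523.
Then V = ψ·F = 0.5231·222 = 116.1 mol/h and L = F − V = 105.9 mol/h.

L = 105.9 mol/h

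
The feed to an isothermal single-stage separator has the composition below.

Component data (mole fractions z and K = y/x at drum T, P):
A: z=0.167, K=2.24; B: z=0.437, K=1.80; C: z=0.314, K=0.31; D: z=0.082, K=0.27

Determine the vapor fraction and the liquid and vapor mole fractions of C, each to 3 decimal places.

ψ = 0.430, x_C = 0.446, y_C = 0.138

Let ψ = V/F and solve Σ zᵢ(Kᵢ−1)/(1+ψ(Kᵢ−1)) = 0.
Check two-phase: ΣzᵢKᵢ = 1.280 > 1 and Σzᵢ/Kᵢ = 1.634 > 1, so g(0) = 0.280 > 0 and g(1) = -0.634 < 0.
Newton iteration, ψ⁰ = 0.65:
  ψ = 0.650: g = -0.1621, g' = -0.850 → ψ = 0.459
  ψ = 0.459: g = -0.0196, g' = -0.673 → ψ = 0.430
Converged at ψ = 0.430.
Compositions from xᵢ = zᵢ/(1+ψ(Kᵢ−1)), yᵢ = Kᵢxᵢ:
  A: x = 0.109, y = 0.244
  B: x = 0.325, y = 0.585
  C: x = 0.446, y = 0.138
  D: x = 0.119, y = 0.032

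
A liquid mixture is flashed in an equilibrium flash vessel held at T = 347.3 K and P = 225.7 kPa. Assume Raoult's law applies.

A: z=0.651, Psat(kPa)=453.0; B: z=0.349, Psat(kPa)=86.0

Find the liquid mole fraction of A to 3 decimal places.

x_A = 0.381

Raoult's law: Kᵢ = Pᵢˢᵃᵗ/P = Pᵢˢᵃᵗ/225.7.
  K_A = 453.0/225.7 = 2.00709, K_B = 86.0/225.7 = 0.38104
Binary case is linear: z₁(K₁−1)(1+V/F(K₂−1)) + z₂(K₂−1)(1+V/F(K₁−1)) = 0
⇒ V/F = [z₁(K₁−1)+z₂(K₂−1)] / [−(K₁−1)(K₂−1)] = 0.4396/0.6234 = 0.705
Compositions from xᵢ = zᵢ/(1+V/F(Kᵢ−1)), yᵢ = Kᵢxᵢ:
  A: x = 0.381, y = 0.764
  B: x = 0.619, y = 0.236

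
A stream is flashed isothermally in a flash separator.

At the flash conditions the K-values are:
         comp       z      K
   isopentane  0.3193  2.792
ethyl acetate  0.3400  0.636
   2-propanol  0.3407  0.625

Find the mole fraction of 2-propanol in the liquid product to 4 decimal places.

x_2-propanol = 0.4163

Material balance + equilibrium reduce to Σ zᵢ(Kᵢ−1)/(1+ψ(Kᵢ−1)) = 0.
Feasibility: ΣzᵢKᵢ = 1.3207, Σzᵢ/Kᵢ = 1.1941 — both > 1, two phases present.
Newton iteration, ψ⁰ = 0.56:
  ψ = 0.5600: g = -0.03158, g' = -0.4033 → ψ = 0.4817
  ψ = 0.4817: g = 0.00110, g' = -0.4330 → ψ = 0.4842
Converged at ψ = 0.4842.
Compositions from xᵢ = zᵢ/(1+ψ(Kᵢ−1)), yᵢ = Kᵢxᵢ:
  isopentane: x = 0.1710, y = 0.4773
  ethyl acetate: x = 0.4128, y = 0.2625
  2-propanol: x = 0.4163, y = 0.2602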